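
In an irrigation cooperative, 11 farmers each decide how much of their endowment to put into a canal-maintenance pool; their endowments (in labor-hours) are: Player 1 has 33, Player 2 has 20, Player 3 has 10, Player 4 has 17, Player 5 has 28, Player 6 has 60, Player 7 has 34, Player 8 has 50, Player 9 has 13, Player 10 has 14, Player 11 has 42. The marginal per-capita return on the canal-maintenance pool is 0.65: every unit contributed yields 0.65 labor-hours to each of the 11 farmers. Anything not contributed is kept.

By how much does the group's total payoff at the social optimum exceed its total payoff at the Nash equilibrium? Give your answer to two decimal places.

1974.15 labor-hours

The private return per contributed unit is 0.65 < 1 for everyone, so the Nash equilibrium is zero contribution and the group total is Σ E_j = 33 + 20 + 10 + 17 + 28 + 60 + 34 + 50 + 13 + 14 + 42 = 321.
Each contributed unit returns 7.150 to the group, so the social optimum is full contribution by everyone: group total = 7.150 × 321 = 2295.15.
Efficiency loss = (7.150 − 1) × 321 = 1974.15.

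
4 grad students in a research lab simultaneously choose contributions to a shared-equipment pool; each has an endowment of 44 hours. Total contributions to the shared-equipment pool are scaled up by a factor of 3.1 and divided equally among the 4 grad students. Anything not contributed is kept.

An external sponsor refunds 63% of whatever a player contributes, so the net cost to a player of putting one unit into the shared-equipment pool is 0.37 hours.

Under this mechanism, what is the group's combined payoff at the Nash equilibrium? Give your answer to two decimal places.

The effective private return per unit is now (3.1/4) / 0.37 = 2.0946 > 1, so every player's dominant strategy flips to full contribution.
At the Nash equilibrium everyone contributes 44. Group total payoff = 4 × (44 × 0.63 + 3.1 × 44) = 656.48.

656.48 hours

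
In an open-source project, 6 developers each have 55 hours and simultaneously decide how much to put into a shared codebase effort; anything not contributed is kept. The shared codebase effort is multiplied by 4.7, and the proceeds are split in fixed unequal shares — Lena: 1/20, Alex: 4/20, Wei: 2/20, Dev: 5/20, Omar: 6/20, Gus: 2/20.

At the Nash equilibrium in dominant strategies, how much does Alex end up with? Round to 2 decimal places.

158.40 hours

Player j's private return per contributed unit is 4.7 × (j's share). Contributing is weakly dominant for j when that share is at least 1/4.7 = 0.2128, and contributing 0 is dominant otherwise.
The shares above 0.2128 belong to Dev and Omar, contributing 55 each; the remaining 4 contribute 0. Total contributed: 110.
Alex keeps 55 and receives 4.7 × 110 × 4/20 = 103.40 from the shared codebase effort, for a payoff of 158.40.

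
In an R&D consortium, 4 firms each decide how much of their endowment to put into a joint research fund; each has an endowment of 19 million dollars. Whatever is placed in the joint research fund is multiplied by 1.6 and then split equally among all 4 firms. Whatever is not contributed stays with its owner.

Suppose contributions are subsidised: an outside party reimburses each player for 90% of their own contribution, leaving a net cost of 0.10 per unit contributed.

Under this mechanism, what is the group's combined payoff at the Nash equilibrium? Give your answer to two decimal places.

Under the mechanism each unit contributed yields (1.6/4) / 0.10 = 4.0000 back to its contributor per unit of net cost, which exceeds 1, making full contribution the dominant choice for everyone.
So the Nash equilibrium is full contribution by all 4; the group earns 4 × (19 × 0.90 + 1.6 × 19) = 190.00.

190.00 million dollars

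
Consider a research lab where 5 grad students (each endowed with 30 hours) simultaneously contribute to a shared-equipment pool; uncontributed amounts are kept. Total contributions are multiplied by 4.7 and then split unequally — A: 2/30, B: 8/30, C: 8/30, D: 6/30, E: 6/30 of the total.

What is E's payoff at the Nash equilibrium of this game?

86.40 hours

Player j's private return per contributed unit is 4.7 × (j's share). Contributing is weakly dominant for j when that share is at least 1/4.7 = 0.2128, and contributing 0 is dominant otherwise.
The shares above 0.2128 belong to B and C, contributing 30 each; the remaining 3 contribute 0. Total contributed: 60.
E keeps 30 and receives 4.7 × 60 × 6/30 = 56.40 from the shared-equipment pool, for a payoff of 86.40.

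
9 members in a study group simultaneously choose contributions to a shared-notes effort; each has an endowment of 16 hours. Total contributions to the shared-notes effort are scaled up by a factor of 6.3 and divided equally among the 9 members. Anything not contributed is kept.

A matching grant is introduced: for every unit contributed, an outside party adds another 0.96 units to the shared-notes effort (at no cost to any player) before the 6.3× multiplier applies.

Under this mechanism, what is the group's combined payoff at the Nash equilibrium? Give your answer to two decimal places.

With the mechanism, a contributed unit returns 6.3 × 1.96 / 9 = 1.3720 per unit of net cost to the contributor — now above 1 — so contributing fully is weakly dominant for every player.
So the Nash equilibrium is full contribution by all 9; the group earns 6.3 × 1.96 × 144 = 1778.11.

1778.11 hours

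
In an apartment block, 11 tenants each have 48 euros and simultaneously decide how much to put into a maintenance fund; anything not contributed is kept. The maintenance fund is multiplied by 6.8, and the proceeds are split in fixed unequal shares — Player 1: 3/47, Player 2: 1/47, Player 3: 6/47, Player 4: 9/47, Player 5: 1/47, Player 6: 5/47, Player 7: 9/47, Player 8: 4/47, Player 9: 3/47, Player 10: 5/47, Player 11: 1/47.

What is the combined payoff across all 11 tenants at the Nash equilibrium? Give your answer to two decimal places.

1084.80 euros

Each unit j contributes comes back to j as 6.8 × (j's share), so j prefers to contribute only if that share exceeds 1/6.8 = 0.1471; otherwise keeping the unit dominates.
The shares above 0.1471 belong to Player 4 and Player 7, contributing 48 each; the remaining 9 contribute 0. Total contributed: 96.
The maintenance fund pays out 6.8 × 96 = 652.80 in total (split across the unequal shares, but the aggregate is all that matters for the group sum).
The 9 free-riders keep 48 each, adding 432. Group total = 432 + 652.80 = 1084.80.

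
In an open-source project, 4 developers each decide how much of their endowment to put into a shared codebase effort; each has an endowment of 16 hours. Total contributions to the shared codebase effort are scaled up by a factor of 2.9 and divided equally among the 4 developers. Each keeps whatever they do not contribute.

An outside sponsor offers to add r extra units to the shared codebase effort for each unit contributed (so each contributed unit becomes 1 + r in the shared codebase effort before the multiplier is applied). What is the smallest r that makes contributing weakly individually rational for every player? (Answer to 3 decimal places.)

With matching at rate r, one contributed unit becomes (1 + r) in the shared codebase effort and returns 2.9 × (1 + r) / 4 to the contributor.
Setting this equal to 1: 1 + r = 4/2.9 = 1.3793.
So the minimum matching rate is r = 1.3793 − 1 = 0.379.

0.379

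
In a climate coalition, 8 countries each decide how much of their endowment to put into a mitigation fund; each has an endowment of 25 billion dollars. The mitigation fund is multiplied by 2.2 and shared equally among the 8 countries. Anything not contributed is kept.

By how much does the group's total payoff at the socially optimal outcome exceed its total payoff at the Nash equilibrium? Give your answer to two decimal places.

Each contributed unit returns 2.2/8 = 0.2750 to its contributor — below 1 — so contributing 0 is dominant for every player. At the Nash equilibrium everyone keeps their 25, and the group total is 8 × 25 = 200.
Each contributed unit returns 2.200 to the group as a whole (0.2750 to each of 8 players), which exceeds 1, so the social optimum is full contribution: group total = 2.200 × 200 = 440.00.
Efficiency loss = 440.00 − 200 = 240.00.

240.00 billion dollars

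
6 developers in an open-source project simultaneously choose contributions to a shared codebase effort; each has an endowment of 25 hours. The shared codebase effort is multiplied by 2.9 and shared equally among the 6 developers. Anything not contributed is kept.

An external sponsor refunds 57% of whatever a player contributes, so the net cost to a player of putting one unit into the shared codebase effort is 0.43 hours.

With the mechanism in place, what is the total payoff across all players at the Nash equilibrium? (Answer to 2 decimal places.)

520.50 hours

The effective private return per unit is now (2.9/6) / 0.43 = 1.1240 > 1, so every player's dominant strategy flips to full contribution.
At the Nash equilibrium everyone contributes 25. Group total payoff = 6 × (25 × 0.57 + 2.9 × 25) = 520.50.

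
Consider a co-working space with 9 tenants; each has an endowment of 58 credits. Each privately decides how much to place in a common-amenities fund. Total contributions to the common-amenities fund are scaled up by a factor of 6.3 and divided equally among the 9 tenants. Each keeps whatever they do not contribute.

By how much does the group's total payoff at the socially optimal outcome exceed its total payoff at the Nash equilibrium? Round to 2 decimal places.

Each contributed unit returns 6.3/9 = 0.7000 to its contributor — below 1 — so contributing 0 is dominant for every player. At the Nash equilibrium everyone keeps their 58, and the group total is 9 × 58 = 522.
Each contributed unit returns 6.300 to the group as a whole (0.7000 to each of 9 players), which exceeds 1, so the social optimum is full contribution: group total = 6.300 × 522 = 3288.60.
Efficiency loss = 3288.60 − 522 = 2766.60.

2766.60 credits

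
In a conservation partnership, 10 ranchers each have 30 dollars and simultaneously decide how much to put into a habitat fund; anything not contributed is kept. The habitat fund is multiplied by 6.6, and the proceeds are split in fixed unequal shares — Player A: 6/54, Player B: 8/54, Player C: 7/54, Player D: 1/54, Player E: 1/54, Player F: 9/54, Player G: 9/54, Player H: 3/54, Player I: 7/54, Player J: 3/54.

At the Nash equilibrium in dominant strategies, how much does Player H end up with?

Player j's private return per contributed unit is 6.6 × (j's share). Contributing is weakly dominant for j when that share is at least 1/6.6 = 0.1515, and contributing 0 is dominant otherwise.
Player F and Player G are above the threshold, contributing 30 each; the remaining 8 contribute 0. Total contributed: 60.
Player H keeps 30 and receives 6.6 × 60 × 3/54 = 22.00 from the habitat fund, for a payoff of 52.00.

52.00 dollars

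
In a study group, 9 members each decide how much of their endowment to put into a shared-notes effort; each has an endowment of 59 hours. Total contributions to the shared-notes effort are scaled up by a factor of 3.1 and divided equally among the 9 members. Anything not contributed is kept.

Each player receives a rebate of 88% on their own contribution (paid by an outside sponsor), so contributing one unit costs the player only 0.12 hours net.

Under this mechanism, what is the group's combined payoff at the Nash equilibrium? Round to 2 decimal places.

2113.38 hours

The effective private return per unit is now (3.1/9) / 0.12 = 2.8704 > 1, so every player's dominant strategy flips to full contribution.
At the Nash equilibrium everyone contributes 59. Group total payoff = 9 × (59 × 0.88 + 3.1 × 59) = 2113.38.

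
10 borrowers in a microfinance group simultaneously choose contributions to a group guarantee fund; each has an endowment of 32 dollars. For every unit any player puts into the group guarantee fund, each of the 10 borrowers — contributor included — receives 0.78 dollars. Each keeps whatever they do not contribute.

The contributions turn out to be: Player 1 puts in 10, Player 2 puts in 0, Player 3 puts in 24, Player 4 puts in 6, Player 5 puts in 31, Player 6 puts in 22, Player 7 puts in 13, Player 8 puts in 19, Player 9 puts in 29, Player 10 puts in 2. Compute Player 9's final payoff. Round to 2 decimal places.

124.68 dollars

Total contributed: 10 + 0 + 24 + 6 + 31 + 22 + 13 + 19 + 29 + 2 = 156.
Each receives 0.78 × 156 = 121.68 from the group guarantee fund.
Player 9 keeps 32 − 29 = 3, so Player 9's payoff is 3 + 121.68 = 124.68.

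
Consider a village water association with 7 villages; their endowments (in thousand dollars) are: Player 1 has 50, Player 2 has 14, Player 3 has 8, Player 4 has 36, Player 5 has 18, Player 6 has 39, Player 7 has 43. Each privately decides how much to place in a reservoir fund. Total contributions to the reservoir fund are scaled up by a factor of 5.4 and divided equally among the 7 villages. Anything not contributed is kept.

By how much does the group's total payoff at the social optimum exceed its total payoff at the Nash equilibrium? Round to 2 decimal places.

The private return per contributed unit is 5.4/7 = 0.7714 < 1 for every player regardless of endowment, so the Nash equilibrium is zero contribution and the group total is Σ E_j = 50 + 14 + 8 + 36 + 18 + 39 + 43 = 208.
Each contributed unit returns 5.400 to the group, so the social optimum is full contribution by everyone: group total = 5.400 × 208 = 1123.20.
Efficiency loss = (5.400 − 1) × 208 = 915.20.

915.20 thousand dollars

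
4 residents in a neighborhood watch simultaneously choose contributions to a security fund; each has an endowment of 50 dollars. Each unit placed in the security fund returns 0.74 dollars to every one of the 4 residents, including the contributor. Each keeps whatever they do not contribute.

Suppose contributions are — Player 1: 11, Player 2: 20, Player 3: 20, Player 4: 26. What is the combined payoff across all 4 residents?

350.92 dollars

Total contributed: 11 + 20 + 20 + 26 = 77; total kept: 4 × 50 − 77 = 123.
The security fund pays out 0.74 × 4 × 77 = 227.92 in aggregate.
Group total = 123 + 227.92 = 350.92.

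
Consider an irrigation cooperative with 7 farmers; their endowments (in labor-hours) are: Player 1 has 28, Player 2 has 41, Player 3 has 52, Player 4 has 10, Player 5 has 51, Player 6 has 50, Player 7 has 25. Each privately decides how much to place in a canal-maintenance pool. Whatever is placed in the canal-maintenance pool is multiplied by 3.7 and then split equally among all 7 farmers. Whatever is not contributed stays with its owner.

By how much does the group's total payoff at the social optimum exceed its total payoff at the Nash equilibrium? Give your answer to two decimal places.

The private return per contributed unit is 3.7/7 = 0.5286 < 1 for every player regardless of endowment, so the Nash equilibrium is zero contribution and the group total is Σ E_j = 28 + 41 + 52 + 10 + 51 + 50 + 25 = 257.
Each contributed unit returns 3.700 to the group, so the social optimum is full contribution by everyone: group total = 3.700 × 257 = 950.90.
Efficiency loss = (3.700 − 1) × 257 = 693.90.

693.90 labor-hours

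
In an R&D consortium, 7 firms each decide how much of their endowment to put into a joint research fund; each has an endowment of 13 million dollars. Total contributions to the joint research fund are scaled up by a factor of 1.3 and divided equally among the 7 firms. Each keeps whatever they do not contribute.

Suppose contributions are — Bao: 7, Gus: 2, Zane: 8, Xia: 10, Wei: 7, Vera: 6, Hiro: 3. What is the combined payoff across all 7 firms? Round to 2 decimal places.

Total contributed: 7 + 2 + 8 + 10 + 7 + 6 + 3 = 43; total kept: 7 × 13 − 43 = 48.
The joint research fund pays out 1.3 × 43 = 55.90 in aggregate.
Group total = 48 + 55.90 = 103.90.

103.90 million dollars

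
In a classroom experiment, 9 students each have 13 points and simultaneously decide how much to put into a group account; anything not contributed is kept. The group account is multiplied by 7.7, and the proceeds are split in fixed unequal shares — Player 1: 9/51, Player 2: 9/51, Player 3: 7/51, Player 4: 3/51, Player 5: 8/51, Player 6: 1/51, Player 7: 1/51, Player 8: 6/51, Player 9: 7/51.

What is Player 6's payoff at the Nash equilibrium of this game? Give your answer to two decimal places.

For player j, contributing a unit is worthwhile iff 7.7 × (j's share) ≥ 1, i.e. iff j's share is at least 0.1299.
The shares above 0.1299 belong to Player 1, Player 2, Player 3, Player 5 and Player 9, contributing 13 each; the remaining 4 contribute 0. Total contributed: 65.
Player 6 keeps 13 and receives 7.7 × 65 × 1/51 = 9.81 from the group account, for a payoff of 22.81.

22.81 points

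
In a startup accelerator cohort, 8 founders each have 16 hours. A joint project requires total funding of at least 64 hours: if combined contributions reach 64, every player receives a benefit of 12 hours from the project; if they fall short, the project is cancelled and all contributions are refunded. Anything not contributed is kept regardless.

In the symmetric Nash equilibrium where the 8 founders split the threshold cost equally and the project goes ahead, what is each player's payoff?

Equal share of the threshold: 64/8 = 8.
At this profile no one gains by cutting their contribution: any cut drops the total below 64, the project is cancelled, contributions are refunded, and the deviator ends with 16, which is less than 16 − 8 + 12 = 20. Contributing more than 8 just wastes the excess. So contributing exactly 8 is a best response.
Each player's payoff: 16 − 8 + 12 = 20.

20 hours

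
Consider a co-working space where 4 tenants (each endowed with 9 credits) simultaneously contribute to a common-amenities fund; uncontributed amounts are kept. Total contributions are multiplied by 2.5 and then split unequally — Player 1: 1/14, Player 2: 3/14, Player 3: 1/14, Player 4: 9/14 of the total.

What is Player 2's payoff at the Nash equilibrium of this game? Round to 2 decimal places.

13.82 credits

For player j, contributing a unit is worthwhile iff 2.5 × (j's share) ≥ 1, i.e. iff j's share is at least 0.4000.
The only share above 0.4000 is Player 4's 9/14, contributing 9; the remaining 3 contribute 0. Total contributed: 9.
Player 2 keeps 9 and receives 2.5 × 9 × 3/14 = 4.82 from the common-amenities fund, for a payoff of 13.82.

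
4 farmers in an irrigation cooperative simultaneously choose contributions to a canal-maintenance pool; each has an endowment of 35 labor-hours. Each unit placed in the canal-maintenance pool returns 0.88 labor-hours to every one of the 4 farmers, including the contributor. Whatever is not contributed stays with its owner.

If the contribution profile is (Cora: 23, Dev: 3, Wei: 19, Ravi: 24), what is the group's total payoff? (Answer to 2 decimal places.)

313.88 labor-hours

Total contributed: 23 + 3 + 19 + 24 = 69; total kept: 4 × 35 − 69 = 71.
The canal-maintenance pool pays out 0.88 × 4 × 69 = 242.88 in aggregate.
Group total = 71 + 242.88 = 313.88.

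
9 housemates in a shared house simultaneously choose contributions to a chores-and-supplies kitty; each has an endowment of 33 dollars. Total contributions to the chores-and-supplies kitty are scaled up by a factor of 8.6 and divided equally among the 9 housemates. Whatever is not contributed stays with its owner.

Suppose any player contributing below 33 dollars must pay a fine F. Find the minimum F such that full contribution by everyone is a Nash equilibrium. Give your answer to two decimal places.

1.47 dollars

Given the others contribute fully, the best deviation is to contribute 0 (any partial contribution still incurs the fine and gives up units whose private return 0.9556 is below 1).
Deviating from 33 to 0 saves 33 dollars but forfeits the deviator's share of the drop in the chores-and-supplies kitty: 8.6/9 × 33 = 31.53.
So the deviation gain is 33 − 31.53 = 1.47, and the fine must be at least 1.47 dollars to wipe it out.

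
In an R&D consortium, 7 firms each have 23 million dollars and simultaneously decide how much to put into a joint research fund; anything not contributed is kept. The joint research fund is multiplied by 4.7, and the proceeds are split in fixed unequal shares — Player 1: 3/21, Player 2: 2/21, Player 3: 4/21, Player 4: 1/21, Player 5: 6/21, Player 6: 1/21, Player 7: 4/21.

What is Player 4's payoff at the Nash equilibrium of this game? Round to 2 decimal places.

28.15 million dollars

Each unit j contributes comes back to j as 4.7 × (j's share), so j prefers to contribute only if that share exceeds 1/4.7 = 0.2128; otherwise keeping the unit dominates.
The only share above 0.2128 is Player 5's 6/21, contributing 23; the remaining 6 contribute 0. Total contributed: 23.
Player 4 keeps 23 and receives 4.7 × 23 × 1/21 = 5.15 from the joint research fund, for a payoff of 28.15.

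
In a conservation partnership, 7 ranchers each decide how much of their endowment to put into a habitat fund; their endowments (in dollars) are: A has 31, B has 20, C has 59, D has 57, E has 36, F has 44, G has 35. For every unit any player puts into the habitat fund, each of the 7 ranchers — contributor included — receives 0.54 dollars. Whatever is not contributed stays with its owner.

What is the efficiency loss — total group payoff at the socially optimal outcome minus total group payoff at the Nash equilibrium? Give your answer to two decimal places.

783.96 dollars

The private return per contributed unit is 0.54 < 1 for everyone, so the Nash equilibrium is zero contribution and the group total is Σ E_j = 31 + 20 + 59 + 57 + 36 + 44 + 35 = 282.
Each contributed unit returns 3.780 to the group, so the social optimum is full contribution by everyone: group total = 3.780 × 282 = 1065.96.
Efficiency loss = (3.780 − 1) × 282 = 783.96.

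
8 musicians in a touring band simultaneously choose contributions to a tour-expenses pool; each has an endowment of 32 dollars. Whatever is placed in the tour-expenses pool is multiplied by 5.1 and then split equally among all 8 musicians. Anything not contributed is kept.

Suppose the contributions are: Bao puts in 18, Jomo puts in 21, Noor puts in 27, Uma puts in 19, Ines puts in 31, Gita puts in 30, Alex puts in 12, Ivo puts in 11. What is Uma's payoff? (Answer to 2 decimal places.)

120.74 dollars

Total contributed: 18 + 21 + 27 + 19 + 31 + 30 + 12 + 11 = 169.
Each receives 5.1 × 169 / 8 = 107.74 from the tour-expenses pool.
Uma keeps 32 − 19 = 13, so Uma's payoff is 13 + 107.74 = 120.74.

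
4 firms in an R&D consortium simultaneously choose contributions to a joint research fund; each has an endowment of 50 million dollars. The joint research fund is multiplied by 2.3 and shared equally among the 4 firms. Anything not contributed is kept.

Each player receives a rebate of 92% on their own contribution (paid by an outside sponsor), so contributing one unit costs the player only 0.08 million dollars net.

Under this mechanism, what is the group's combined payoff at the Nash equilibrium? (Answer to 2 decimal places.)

644.00 million dollars

Under the mechanism each unit contributed yields (2.3/4) / 0.08 = 7.1875 back to its contributor per unit of net cost, which exceeds 1, making full contribution the dominant choice for everyone.
So the Nash equilibrium is full contribution by all 4; the group earns 4 × (50 × 0.92 + 2.3 × 50) = 644.00.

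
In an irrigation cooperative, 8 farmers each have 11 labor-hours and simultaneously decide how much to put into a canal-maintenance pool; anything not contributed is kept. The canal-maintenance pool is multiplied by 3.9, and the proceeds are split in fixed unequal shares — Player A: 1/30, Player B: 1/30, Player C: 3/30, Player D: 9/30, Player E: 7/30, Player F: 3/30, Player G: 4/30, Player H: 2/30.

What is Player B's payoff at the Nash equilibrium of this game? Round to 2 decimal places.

12.43 labor-hours

Player j's private return per contributed unit is 3.9 × (j's share). Contributing is weakly dominant for j when that share is at least 1/3.9 = 0.2564, and contributing 0 is dominant otherwise.
Only Player D (9/30) clears that bar, contributing 11; the remaining 7 contribute 0. Total contributed: 11.
Player B keeps 11 and receives 3.9 × 11 × 1/30 = 1.43 from the canal-maintenance pool, for a payoff of 12.43.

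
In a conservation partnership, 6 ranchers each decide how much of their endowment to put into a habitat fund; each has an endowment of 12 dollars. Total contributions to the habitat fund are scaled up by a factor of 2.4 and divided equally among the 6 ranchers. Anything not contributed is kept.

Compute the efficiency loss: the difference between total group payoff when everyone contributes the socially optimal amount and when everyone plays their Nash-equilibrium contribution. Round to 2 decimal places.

Each contributed unit returns 2.4/6 = 0.4000 to its contributor — below 1 — so contributing 0 is dominant for every player. At the Nash equilibrium everyone keeps their 12, and the group total is 6 × 12 = 72.
Each contributed unit returns 2.400 to the group as a whole (0.4000 to each of 6 players), which exceeds 1, so the social optimum is full contribution: group total = 2.400 × 72 = 172.80.
Efficiency loss = 172.80 − 72 = 100.80.

100.80 dollars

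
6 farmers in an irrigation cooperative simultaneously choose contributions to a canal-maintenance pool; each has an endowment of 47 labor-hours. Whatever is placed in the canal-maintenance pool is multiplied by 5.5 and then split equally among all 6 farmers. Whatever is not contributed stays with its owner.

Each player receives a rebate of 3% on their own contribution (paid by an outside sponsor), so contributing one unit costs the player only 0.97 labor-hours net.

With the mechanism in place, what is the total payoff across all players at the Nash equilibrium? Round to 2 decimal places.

282.00 labor-hours

With the mechanism, a contributed unit returns (5.5/6) / 0.97 = 0.9450 per unit of net cost — still below 1 — so contributing 0 remains dominant for every player.
Everyone keeps their endowment and the group total is 6 × 47 = 282.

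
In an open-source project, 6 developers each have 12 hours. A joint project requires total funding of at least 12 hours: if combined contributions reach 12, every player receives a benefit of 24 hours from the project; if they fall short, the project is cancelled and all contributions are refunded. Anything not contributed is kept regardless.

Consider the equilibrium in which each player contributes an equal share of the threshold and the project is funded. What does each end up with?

34 hours

Equal share of the threshold: 12/6 = 2.
At this profile no one gains by cutting their contribution: any cut drops the total below 12, the project is cancelled, contributions are refunded, and the deviator ends with 12, which is less than 12 − 2 + 24 = 34. Contributing more than 2 just wastes the excess. So contributing exactly 2 is a best response.
Each player's payoff: 12 − 2 + 24 = 34.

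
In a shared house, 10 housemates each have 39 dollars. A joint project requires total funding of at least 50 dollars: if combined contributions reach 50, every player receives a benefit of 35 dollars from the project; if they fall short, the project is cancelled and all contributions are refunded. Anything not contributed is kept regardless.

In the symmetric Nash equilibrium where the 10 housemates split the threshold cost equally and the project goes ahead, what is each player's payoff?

69 dollars

Equal share of the threshold: 50/10 = 5.
At this profile no one gains by cutting their contribution: any cut drops the total below 50, the project is cancelled, contributions are refunded, and the deviator ends with 39, which is less than 39 − 5 + 35 = 69. Contributing more than 5 just wastes the excess. So contributing exactly 5 is a best response.
Each player's payoff: 39 − 5 + 35 = 69.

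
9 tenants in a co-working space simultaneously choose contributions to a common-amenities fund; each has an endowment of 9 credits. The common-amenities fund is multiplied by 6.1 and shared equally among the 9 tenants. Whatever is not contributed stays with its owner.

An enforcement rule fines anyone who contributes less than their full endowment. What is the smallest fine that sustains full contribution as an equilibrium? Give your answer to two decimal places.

2.90 credits

Given the others contribute fully, the best deviation is to contribute 0 (any partial contribution still incurs the fine and gives up units whose private return 0.6778 is below 1).
Deviating from 9 to 0 saves 9 credits but forfeits the deviator's share of the drop in the common-amenities fund: 6.1/9 × 9 = 6.10.
So the deviation gain is 9 − 6.10 = 2.90, and the fine must be at least 2.90 credits to wipe it out.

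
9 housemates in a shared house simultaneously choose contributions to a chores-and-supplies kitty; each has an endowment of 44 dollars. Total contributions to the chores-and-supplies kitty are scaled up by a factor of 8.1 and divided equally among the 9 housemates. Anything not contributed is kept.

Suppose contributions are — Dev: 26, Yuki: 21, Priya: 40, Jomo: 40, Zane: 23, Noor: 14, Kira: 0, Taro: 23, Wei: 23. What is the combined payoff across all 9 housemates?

Total contributed: 26 + 21 + 40 + 40 + 23 + 14 + 0 + 23 + 23 = 210; total kept: 9 × 44 − 210 = 186.
The chores-and-supplies kitty pays out 8.1 × 210 = 1701.00 in aggregate.
Group total = 186 + 1701.00 = 1887.00.

1887.00 dollars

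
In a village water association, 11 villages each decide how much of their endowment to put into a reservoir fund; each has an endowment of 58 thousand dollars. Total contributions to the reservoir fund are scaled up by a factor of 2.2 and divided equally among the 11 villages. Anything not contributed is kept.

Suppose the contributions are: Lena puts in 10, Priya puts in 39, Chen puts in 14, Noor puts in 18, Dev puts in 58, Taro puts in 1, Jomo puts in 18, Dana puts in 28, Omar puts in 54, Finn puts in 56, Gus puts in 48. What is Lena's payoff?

116.80 thousand dollars

Total contributed: 10 + 39 + 14 + 18 + 58 + 1 + 18 + 28 + 54 + 56 + 48 = 344.
Each receives 2.2 × 344 / 11 = 68.80 from the reservoir fund.
Lena keeps 58 − 10 = 48, so Lena's payoff is 48 + 68.80 = 116.80.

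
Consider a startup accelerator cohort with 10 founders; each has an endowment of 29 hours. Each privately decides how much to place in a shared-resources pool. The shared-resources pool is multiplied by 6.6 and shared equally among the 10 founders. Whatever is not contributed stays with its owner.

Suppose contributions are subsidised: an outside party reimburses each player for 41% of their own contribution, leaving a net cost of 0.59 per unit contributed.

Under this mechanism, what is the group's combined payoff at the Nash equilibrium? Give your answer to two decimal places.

With the mechanism, a contributed unit returns (6.6/10) / 0.59 = 1.1186 per unit of net cost to the contributor — now above 1 — so contributing fully is weakly dominant for every player.
So the Nash equilibrium is full contribution by all 10; the group earns 10 × (29 × 0.41 + 6.6 × 29) = 2032.90.

2032.90 hours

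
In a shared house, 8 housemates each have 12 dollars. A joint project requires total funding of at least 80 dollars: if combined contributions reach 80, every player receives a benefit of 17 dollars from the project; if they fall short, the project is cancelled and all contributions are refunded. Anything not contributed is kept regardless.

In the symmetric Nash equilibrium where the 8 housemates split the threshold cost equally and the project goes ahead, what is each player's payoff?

19 dollars

Equal share of the threshold: 80/8 = 10.
At this profile no one gains by cutting their contribution: any cut drops the total below 80, the project is cancelled, contributions are refunded, and the deviator ends with 12, which is less than 12 − 10 + 17 = 19. Contributing more than 10 just wastes the excess. So contributing exactly 10 is a best response.
Each player's payoff: 12 − 10 + 17 = 19.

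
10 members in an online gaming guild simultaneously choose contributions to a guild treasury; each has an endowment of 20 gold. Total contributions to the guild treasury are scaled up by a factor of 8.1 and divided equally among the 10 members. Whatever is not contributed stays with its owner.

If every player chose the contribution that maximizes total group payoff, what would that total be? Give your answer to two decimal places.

1620.00 gold

Each contributed unit returns 8.100 to the group as a whole (0.8100 to each of 10 players), which exceeds 1, so the social optimum is full contribution: group total = 8.100 × 200 = 1620.00.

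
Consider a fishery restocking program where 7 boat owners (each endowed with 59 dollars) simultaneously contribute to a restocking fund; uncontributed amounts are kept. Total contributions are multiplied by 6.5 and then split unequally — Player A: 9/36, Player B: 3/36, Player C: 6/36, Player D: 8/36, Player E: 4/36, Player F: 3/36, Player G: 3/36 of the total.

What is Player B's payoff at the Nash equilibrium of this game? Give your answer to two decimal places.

154.88 dollars

Player j's private return per contributed unit is 6.5 × (j's share). Contributing is weakly dominant for j when that share is at least 1/6.5 = 0.1538, and contributing 0 is dominant otherwise.
The shares above 0.1538 belong to Player A, Player C and Player D, contributing 59 each; the remaining 4 contribute 0. Total contributed: 177.
Player B keeps 59 and receives 6.5 × 177 × 3/36 = 95.88 from the restocking fund, for a payoff of 154.88.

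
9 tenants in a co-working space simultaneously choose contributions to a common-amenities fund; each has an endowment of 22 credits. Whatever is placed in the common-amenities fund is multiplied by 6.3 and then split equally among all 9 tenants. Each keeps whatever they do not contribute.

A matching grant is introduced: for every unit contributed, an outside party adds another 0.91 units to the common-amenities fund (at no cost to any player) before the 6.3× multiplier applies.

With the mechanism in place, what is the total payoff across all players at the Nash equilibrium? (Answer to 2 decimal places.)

The effective private return per unit is now 6.3 × 1.91 / 9 = 1.3370 > 1, so every player's dominant strategy flips to full contribution.
So the Nash equilibrium is full contribution by all 9; the group earns 6.3 × 1.91 × 198 = 2382.53.

2382.53 credits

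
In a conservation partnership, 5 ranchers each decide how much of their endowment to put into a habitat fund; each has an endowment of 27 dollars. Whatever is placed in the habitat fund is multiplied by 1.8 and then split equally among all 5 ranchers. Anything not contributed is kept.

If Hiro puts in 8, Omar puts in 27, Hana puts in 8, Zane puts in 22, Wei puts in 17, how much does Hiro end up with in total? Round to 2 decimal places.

48.52 dollars

Total contributed: 8 + 27 + 8 + 22 + 17 = 82.
Each receives 1.8 × 82 / 5 = 29.52 from the habitat fund.
Hiro keeps 27 − 8 = 19, so Hiro's payoff is 19 + 29.52 = 48.52.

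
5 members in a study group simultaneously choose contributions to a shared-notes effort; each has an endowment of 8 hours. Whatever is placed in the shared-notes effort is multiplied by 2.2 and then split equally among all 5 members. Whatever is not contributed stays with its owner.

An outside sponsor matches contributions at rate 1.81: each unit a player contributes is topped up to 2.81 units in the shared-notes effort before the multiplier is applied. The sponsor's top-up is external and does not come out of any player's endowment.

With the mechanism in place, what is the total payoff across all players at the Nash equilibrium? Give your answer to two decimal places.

The effective private return per unit is now 2.2 × 2.81 / 5 = 1.2364 > 1, so every player's dominant strategy flips to full contribution.
So the Nash equilibrium is full contribution by all 5; the group earns 2.2 × 2.81 × 40 = 247.28.

247.28 hours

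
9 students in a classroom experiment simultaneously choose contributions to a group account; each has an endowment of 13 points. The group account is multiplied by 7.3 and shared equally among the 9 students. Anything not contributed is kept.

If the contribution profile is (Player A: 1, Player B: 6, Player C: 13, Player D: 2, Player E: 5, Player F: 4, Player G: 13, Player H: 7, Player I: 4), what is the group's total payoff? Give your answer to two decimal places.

Total contributed: 1 + 6 + 13 + 2 + 5 + 4 + 13 + 7 + 4 = 55; total kept: 9 × 13 − 55 = 62.
The group account pays out 7.3 × 55 = 401.50 in aggregate.
Group total = 62 + 401.50 = 463.50.

463.50 points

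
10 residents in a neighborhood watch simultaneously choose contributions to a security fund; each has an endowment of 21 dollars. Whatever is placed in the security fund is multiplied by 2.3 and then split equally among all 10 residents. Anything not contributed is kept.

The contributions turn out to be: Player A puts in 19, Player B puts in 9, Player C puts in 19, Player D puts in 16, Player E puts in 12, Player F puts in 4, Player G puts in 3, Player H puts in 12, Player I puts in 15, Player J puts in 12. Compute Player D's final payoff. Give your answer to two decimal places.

Total contributed: 19 + 9 + 19 + 16 + 12 + 4 + 3 + 12 + 15 + 12 = 121.
Each receives 2.3 × 121 / 10 = 27.83 from the security fund.
Player D keeps 21 − 16 = 5, so Player D's payoff is 5 + 27.83 = 32.83.

32.83 dollars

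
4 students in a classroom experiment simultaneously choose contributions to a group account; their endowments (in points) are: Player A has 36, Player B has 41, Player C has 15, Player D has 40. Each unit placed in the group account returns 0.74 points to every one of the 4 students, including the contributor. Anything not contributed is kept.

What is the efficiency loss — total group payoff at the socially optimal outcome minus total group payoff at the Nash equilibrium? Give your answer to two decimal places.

The private return per contributed unit is 0.74 < 1 for everyone, so the Nash equilibrium is zero contribution and the group total is Σ E_j = 36 + 41 + 15 + 40 = 132.
Each contributed unit returns 2.960 to the group, so the social optimum is full contribution by everyone: group total = 2.960 × 132 = 390.72.
Efficiency loss = (2.960 − 1) × 132 = 258.72.

258.72 points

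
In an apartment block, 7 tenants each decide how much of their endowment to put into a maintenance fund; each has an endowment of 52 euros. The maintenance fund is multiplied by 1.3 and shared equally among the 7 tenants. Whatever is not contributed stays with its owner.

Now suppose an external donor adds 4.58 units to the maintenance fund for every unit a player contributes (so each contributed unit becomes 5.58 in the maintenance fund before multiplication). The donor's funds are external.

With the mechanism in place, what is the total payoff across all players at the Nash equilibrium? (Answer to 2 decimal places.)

The effective private return per unit is now 1.3 × 5.58 / 7 = 1.0363 > 1, so every player's dominant strategy flips to full contribution.
So the Nash equilibrium is full contribution by all 7; the group earns 1.3 × 5.58 × 364 = 2640.46.

2640.46 euros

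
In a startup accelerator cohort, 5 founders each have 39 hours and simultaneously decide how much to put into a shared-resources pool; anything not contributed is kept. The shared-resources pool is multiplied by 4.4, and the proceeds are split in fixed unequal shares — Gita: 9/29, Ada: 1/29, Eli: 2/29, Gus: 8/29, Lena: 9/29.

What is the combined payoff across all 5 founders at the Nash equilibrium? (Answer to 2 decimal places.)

For player j, contributing a unit is worthwhile iff 4.4 × (j's share) ≥ 1, i.e. iff j's share is at least 0.2273.
Gita, Gus and Lena are above the threshold, contributing 39 each; the remaining 2 contribute 0. Total contributed: 117.
The shared-resources pool pays out 4.4 × 117 = 514.80 in total (split across the unequal shares, but the aggregate is all that matters for the group sum).
The 2 free-riders keep 39 each, adding 78. Group total = 78 + 514.80 = 592.80.

592.80 hours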